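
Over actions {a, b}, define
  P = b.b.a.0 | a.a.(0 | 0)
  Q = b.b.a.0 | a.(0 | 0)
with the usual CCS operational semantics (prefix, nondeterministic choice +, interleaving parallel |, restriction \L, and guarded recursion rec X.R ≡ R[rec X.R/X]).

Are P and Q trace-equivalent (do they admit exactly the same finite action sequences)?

trace-distinct — witness ⟨aa⟩

P's transition system — 12 states:
  m0 = b.b.a.0 | a.a.(0 | 0) ⊢ =a=> m1, =b=> m2
  m1 = b.b.a.0 | a.(0 | 0) ⊢ =a=> m3, =b=> m4
  m2 = b.a.0 | a.a.(0 | 0) ⊢ =a=> m4, =b=> m5
  m3 = b.b.a.0 | (0 | 0) ⊢ =b=> m6
  m4 = b.a.0 | a.(0 | 0) ⊢ =a=> m6, =b=> m7
  m5 = a.0 | a.a.(0 | 0) ⊢ =a=> m7, =a=> m8
  m6 = b.a.0 | (0 | 0) ⊢ =b=> m9
  m7 = a.0 | a.(0 | 0) ⊢ =a=> m10, =a=> m9
  m8 = 0 | a.a.(0 | 0) ⊢ =a=> m10
  m9 = a.0 | (0 | 0) ⊢ =a=> m11
  m10 = 0 | a.(0 | 0) ⊢ =a=> m11
  m11 = 0 | (0 | 0) ⊢ (no moves)
Q's transition system — 8 states:
  n0 = b.b.a.0 | a.(0 | 0) ⊢ =a=> n1, =b=> n2
  n1 = b.b.a.0 | (0 | 0) ⊢ =b=> n3
  n2 = b.a.0 | a.(0 | 0) ⊢ =a=> n3, =b=> n4
  n3 = b.a.0 | (0 | 0) ⊢ =b=> n5
  n4 = a.0 | a.(0 | 0) ⊢ =a=> n5, =a=> n6
  n5 = a.0 | (0 | 0) ⊢ =a=> n7
  n6 = 0 | a.(0 | 0) ⊢ =a=> n7
  n7 = 0 | (0 | 0) ⊢ (no moves)
Trace ⟨aa⟩ through P, begin at {m0}:
  after a @ step 1: {m1}
  after a @ step 2: {m3}
  P completes σ.
Trace ⟨aa⟩ through Q, begin at {n0}:
  after a @ step 1: {n1}
  after a @ step 2: ∅ (Q stuck)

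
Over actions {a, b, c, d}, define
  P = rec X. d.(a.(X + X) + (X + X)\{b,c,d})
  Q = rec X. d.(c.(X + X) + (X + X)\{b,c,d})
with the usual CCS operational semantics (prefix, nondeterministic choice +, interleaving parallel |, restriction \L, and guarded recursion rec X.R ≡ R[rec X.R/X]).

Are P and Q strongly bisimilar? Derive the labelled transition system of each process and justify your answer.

LTS(P): 3 reachable states
  m0 = rec X. d.(a.(X + X) + (X + X)\{b,c,d}) :: =d=> m1
  m1 = a.((rec X. d.(a.(X + X) + (X + X)\{b,c,d})) + (rec X. d.(a.(X + X) + (X + X)\{b,c,d}))) + ((rec X. d.(a.(X + X) + (X + X)\{b,c,d})) + (rec X. d.(a.(X + X) + (X + X)\{b,c,d})))\{b,c,d} :: =a=> m2
  m2 = (rec X. d.(a.(X + X) + (X + X)\{b,c,d})) + (rec X. d.(a.(X + X) + (X + X)\{b,c,d})) :: =d=> m1
LTS(Q): 3 reachable states
  n0 = rec X. d.(c.(X + X) + (X + X)\{b,c,d}) :: =d=> n1
  n1 = c.((rec X. d.(c.(X + X) + (X + X)\{b,c,d})) + (rec X. d.(c.(X + X) + (X + X)\{b,c,d}))) + ((rec X. d.(c.(X + X) + (X + X)\{b,c,d})) + (rec X. d.(c.(X + X) + (X + X)\{b,c,d})))\{b,c,d} :: =c=> n2
  n2 = (rec X. d.(c.(X + X) + (X + X)\{b,c,d})) + (rec X. d.(c.(X + X) + (X + X)\{b,c,d})) :: =d=> n1
Bisimilarity quotient blocks:
  B0 = {m0, m2}
  B1 = {m1}
  B2 = {n0, n2}
  B3 = {n1}
m0 ∈ B0, n0 ∈ B2 → different blocks

P ≁ Q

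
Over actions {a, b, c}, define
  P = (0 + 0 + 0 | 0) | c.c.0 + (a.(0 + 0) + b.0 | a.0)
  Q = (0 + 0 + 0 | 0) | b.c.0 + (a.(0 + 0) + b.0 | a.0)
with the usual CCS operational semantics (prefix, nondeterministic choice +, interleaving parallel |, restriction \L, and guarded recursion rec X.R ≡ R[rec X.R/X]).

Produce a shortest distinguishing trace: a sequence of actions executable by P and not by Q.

c

Reachable graph of P (7 states):
  s0 = (0 + 0 + 0 | 0) | c.c.0 + (a.(0 + 0) + b.0 | a.0) :: --a--▸ s1, --a--▸ s2, --b--▸ s3, --c--▸ s4
  s1 = 0 + 0 :: ∅
  s2 = b.0 | 0 :: --b--▸ s5
  s3 = 0 | a.0 :: --a--▸ s5
  s4 = (0 + 0 + 0 | 0) | c.0 :: --c--▸ s6
  s5 = 0 | 0 :: ∅
  s6 = (0 + 0 + 0 | 0) | 0 :: ∅
Reachable graph of Q (7 states):
  t0 = (0 + 0 + 0 | 0) | b.c.0 + (a.(0 + 0) + b.0 | a.0) :: --a--▸ t1, --a--▸ t2, --b--▸ t3, --b--▸ t4
  t1 = 0 + 0 :: ∅
  t2 = b.0 | 0 :: --b--▸ t5
  t3 = (0 + 0 + 0 | 0) | c.0 :: --c--▸ t6
  t4 = 0 | a.0 :: --a--▸ t5
  t5 = 0 | 0 :: ∅
  t6 = (0 + 0 + 0 | 0) | 0 :: ∅
Run σ = ⟨c⟩ on P: start {s0}
  step 1 (c): {s4}
  P completes σ.
Run σ = ⟨c⟩ on Q: start {t0}
  step 1 (c): no successor for Q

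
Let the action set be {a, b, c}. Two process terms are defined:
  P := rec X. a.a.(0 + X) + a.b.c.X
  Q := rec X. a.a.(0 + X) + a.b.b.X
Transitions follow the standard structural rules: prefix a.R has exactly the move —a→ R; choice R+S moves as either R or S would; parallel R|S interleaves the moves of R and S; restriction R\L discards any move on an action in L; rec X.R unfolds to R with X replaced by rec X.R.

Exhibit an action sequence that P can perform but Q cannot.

LTS(P): 5 reachable states
  p0 = rec X. a.a.(0 + X) + a.b.c.X ⊢ =a=> p1, =a=> p2
  p1 = a.(0 + (rec X. a.a.(0 + X) + a.b.c.X)) ⊢ =a=> p3
  p2 = b.c.(rec X. a.a.(0 + X) + a.b.c.X) ⊢ =b=> p4
  p3 = 0 + (rec X. a.a.(0 + X) + a.b.c.X) ⊢ =a=> p1, =a=> p2
  p4 = c.(rec X. a.a.(0 + X) + a.b.c.X) ⊢ =c=> p0
LTS(Q): 5 reachable states
  q0 = rec X. a.a.(0 + X) + a.b.b.X ⊢ =a=> q1, =a=> q2
  q1 = a.(0 + (rec X. a.a.(0 + X) + a.b.b.X)) ⊢ =a=> q3
  q2 = b.b.(rec X. a.a.(0 + X) + a.b.b.X) ⊢ =b=> q4
  q3 = 0 + (rec X. a.a.(0 + X) + a.b.b.X) ⊢ =a=> q1, =a=> q2
  q4 = b.(rec X. a.a.(0 + X) + a.b.b.X) ⊢ =b=> q0
Executing abc from P (initial set {p0}):
  step 1 (a): {p1, p2}
  step 2 (b): {p4}
  step 3 (c): {p0}
  — P admits the full trace.
Executing abc from Q (initial set {q0}):
  step 1 (a): {q1, q2}
  step 2 (b): {q4}
  step 3 (c): ∅ (Q stuck)

abc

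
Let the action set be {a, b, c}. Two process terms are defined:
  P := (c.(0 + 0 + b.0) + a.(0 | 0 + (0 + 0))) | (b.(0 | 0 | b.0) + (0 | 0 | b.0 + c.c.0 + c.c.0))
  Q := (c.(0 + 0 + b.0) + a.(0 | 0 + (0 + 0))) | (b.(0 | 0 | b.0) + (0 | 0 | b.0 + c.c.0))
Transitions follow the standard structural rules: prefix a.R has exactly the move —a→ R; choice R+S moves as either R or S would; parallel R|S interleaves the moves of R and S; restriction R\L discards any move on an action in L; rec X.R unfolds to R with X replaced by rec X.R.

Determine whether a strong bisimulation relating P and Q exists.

P ~ Q

P's transition system — 20 states:
  m0 = (c.(0 + 0 + b.0) + a.(0 | 0 + (0 + 0))) | (b.(0 | 0 | b.0) + (0 | 0 | b.0 + c.c.0 + c.c.0)) → --a--▸ m1, --b--▸ m2, --b--▸ m3, --c--▸ m4, --c--▸ m5
  m1 = (0 | 0 + (0 + 0)) | (b.(0 | 0 | b.0) + (0 | 0 | b.0 + c.c.0 + c.c.0)) → --b--▸ m6, --b--▸ m7, --c--▸ m8
  m2 = (c.(0 + 0 + b.0) + a.(0 | 0 + (0 + 0))) | (0 | 0 | 0) → --a--▸ m6, --c--▸ m9
  m3 = (c.(0 + 0 + b.0) + a.(0 | 0 + (0 + 0))) | (0 | 0 | b.0) → --a--▸ m7, --b--▸ m2, --c--▸ m10
  m4 = (0 + 0 + b.0) | (b.(0 | 0 | b.0) + (0 | 0 | b.0 + c.c.0 + c.c.0)) → --b--▸ m10, --b--▸ m11, --b--▸ m9, --c--▸ m12
  m5 = (c.(0 + 0 + b.0) + a.(0 | 0 + (0 + 0))) | c.0 → --a--▸ m8, --c--▸ m12, --c--▸ m13
  m6 = (0 | 0 + (0 + 0)) | (0 | 0 | 0) → (no moves)
  m7 = (0 | 0 + (0 + 0)) | (0 | 0 | b.0) → --b--▸ m6
  m8 = (0 | 0 + (0 + 0)) | c.0 → --c--▸ m14
  m9 = (0 + 0 + b.0) | (0 | 0 | 0) → --b--▸ m15
  m10 = (0 + 0 + b.0) | (0 | 0 | b.0) → --b--▸ m16, --b--▸ m9
  m11 = 0 | (b.(0 | 0 | b.0) + (0 | 0 | b.0 + c.c.0 + c.c.0)) → --b--▸ m15, --b--▸ m16, --c--▸ m17
  m12 = (0 + 0 + b.0) | c.0 → --b--▸ m17, --c--▸ m18
  m13 = (c.(0 + 0 + b.0) + a.(0 | 0 + (0 + 0))) | 0 → --a--▸ m14, --c--▸ m18
  m14 = (0 | 0 + (0 + 0)) | 0 → (no moves)
  m15 = 0 | (0 | 0 | 0) → (no moves)
  m16 = 0 | (0 | 0 | b.0) → --b--▸ m15
  m17 = 0 | c.0 → --c--▸ m19
  m18 = (0 + 0 + b.0) | 0 → --b--▸ m19
  m19 = 0 | 0 → (no moves)
Q's transition system — 20 states:
  n0 = (c.(0 + 0 + b.0) + a.(0 | 0 + (0 + 0))) | (b.(0 | 0 | b.0) + (0 | 0 | b.0 + c.c.0)) → --a--▸ n1, --b--▸ n2, --b--▸ n3, --c--▸ n4, --c--▸ n5
  n1 = (0 | 0 + (0 + 0)) | (b.(0 | 0 | b.0) + (0 | 0 | b.0 + c.c.0)) → --b--▸ n6, --b--▸ n7, --c--▸ n8
  n2 = (c.(0 + 0 + b.0) + a.(0 | 0 + (0 + 0))) | (0 | 0 | 0) → --a--▸ n6, --c--▸ n9
  n3 = (c.(0 + 0 + b.0) + a.(0 | 0 + (0 + 0))) | (0 | 0 | b.0) → --a--▸ n7, --b--▸ n2, --c--▸ n10
  n4 = (0 + 0 + b.0) | (b.(0 | 0 | b.0) + (0 | 0 | b.0 + c.c.0)) → --b--▸ n10, --b--▸ n11, --b--▸ n9, --c--▸ n12
  n5 = (c.(0 + 0 + b.0) + a.(0 | 0 + (0 + 0))) | c.0 → --a--▸ n8, --c--▸ n12, --c--▸ n13
  n6 = (0 | 0 + (0 + 0)) | (0 | 0 | 0) → (no moves)
  n7 = (0 | 0 + (0 + 0)) | (0 | 0 | b.0) → --b--▸ n6
  n8 = (0 | 0 + (0 + 0)) | c.0 → --c--▸ n14
  n9 = (0 + 0 + b.0) | (0 | 0 | 0) → --b--▸ n15
  n10 = (0 + 0 + b.0) | (0 | 0 | b.0) → --b--▸ n16, --b--▸ n9
  n11 = 0 | (b.(0 | 0 | b.0) + (0 | 0 | b.0 + c.c.0)) → --b--▸ n15, --b--▸ n16, --c--▸ n17
  n12 = (0 + 0 + b.0) | c.0 → --b--▸ n17, --c--▸ n18
  n13 = (c.(0 + 0 + b.0) + a.(0 | 0 + (0 + 0))) | 0 → --a--▸ n14, --c--▸ n18
  n14 = (0 | 0 + (0 + 0)) | 0 → (no moves)
  n15 = 0 | (0 | 0 | 0) → (no moves)
  n16 = 0 | (0 | 0 | b.0) → --b--▸ n15
  n17 = 0 | c.0 → --c--▸ n19
  n18 = (0 + 0 + b.0) | 0 → --b--▸ n19
  n19 = 0 | 0 → (no moves)
Bisimilarity quotient blocks:
  B0 = {m0, n0}
  B1 = {m1, m11, n1, n11}
  B2 = {m14, m15, m19, m6, n14, n15, n19, n6}
  B3 = {m16, m18, m7, m9, n16, n18, n7, n9}
  B4 = {m17, m8, n17, n8}
  B5 = {m4, n4}
  B6 = {m10, n10}
  B7 = {m12, n12}
  B8 = {m3, n3}
  B9 = {m13, m2, n13, n2}
  B10 = {m5, n5}
m0 ∈ B0, n0 ∈ B0 → same block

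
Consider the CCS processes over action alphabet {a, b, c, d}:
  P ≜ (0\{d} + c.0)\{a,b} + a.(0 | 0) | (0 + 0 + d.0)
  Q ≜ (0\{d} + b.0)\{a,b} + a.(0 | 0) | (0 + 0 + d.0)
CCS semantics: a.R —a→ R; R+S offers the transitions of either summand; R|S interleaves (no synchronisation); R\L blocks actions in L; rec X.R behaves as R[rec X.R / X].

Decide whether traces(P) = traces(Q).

Reachable graph of P (5 states):
  u0 = (0\{d} + c.0)\{a,b} + a.(0 | 0) | (0 + 0 + d.0) ⊢ =a=> u1, =c=> u2, =d=> u3
  u1 = 0 | 0 | (0 + 0 + d.0) ⊢ =d=> u4
  u2 = 0\{a,b} ⊢ deadlocked
  u3 = a.(0 | 0) | 0 ⊢ =a=> u4
  u4 = 0 | 0 | 0 ⊢ deadlocked
Reachable graph of Q (4 states):
  v0 = (0\{d} + b.0)\{a,b} + a.(0 | 0) | (0 + 0 + d.0) ⊢ =a=> v1, =d=> v2
  v1 = 0 | 0 | (0 + 0 + d.0) ⊢ =d=> v3
  v2 = a.(0 | 0) | 0 ⊢ =a=> v3
  v3 = 0 | 0 | 0 ⊢ deadlocked
Executing c from P (initial set {u0}):
  step 1 (c): {u2}
  P completes σ.
Executing c from Q (initial set {v0}):
  step 1 (c): ∅  — Q cannot continue

NO — witness ⟨c⟩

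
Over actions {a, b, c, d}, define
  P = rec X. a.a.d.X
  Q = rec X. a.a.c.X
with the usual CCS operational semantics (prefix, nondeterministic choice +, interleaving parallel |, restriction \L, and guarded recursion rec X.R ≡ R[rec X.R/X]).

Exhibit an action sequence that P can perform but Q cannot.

aad

P's transition system — 3 states:
  u0 = rec X. a.a.d.X → --a--▸ u1
  u1 = a.d.(rec X. a.a.d.X) → --a--▸ u2
  u2 = d.(rec X. a.a.d.X) → --d--▸ u0
Q's transition system — 3 states:
  v0 = rec X. a.a.c.X → --a--▸ v1
  v1 = a.c.(rec X. a.a.c.X) → --a--▸ v2
  v2 = c.(rec X. a.a.c.X) → --c--▸ v0
Trace ⟨aad⟩ through P, begin at {u0}:
  step 1 (a): {u1}
  step 2 (a): {u2}
  step 3 (d): {u0}
  ✓ P
Trace ⟨aad⟩ through Q, begin at {v0}:
  step 1 (a): {v1}
  step 2 (a): {v2}
  step 3 (d): ∅ (Q stuck)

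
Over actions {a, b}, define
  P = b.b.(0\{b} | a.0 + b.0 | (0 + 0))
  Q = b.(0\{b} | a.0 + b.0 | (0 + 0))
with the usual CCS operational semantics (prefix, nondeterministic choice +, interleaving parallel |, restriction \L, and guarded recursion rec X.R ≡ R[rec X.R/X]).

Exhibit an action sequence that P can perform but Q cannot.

bba

Reachable graph of P (5 states):
  u0 = b.b.(0\{b} | a.0 + b.0 | (0 + 0)) ⊢ —b→ u1
  u1 = b.(0\{b} | a.0 + b.0 | (0 + 0)) ⊢ —b→ u2
  u2 = 0\{b} | a.0 + b.0 | (0 + 0) ⊢ —a→ u3, —b→ u4
  u3 = 0\{b} | 0 ⊢ stopped
  u4 = 0 | (0 + 0) ⊢ stopped
Reachable graph of Q (4 states):
  v0 = b.(0\{b} | a.0 + b.0 | (0 + 0)) ⊢ —b→ v1
  v1 = 0\{b} | a.0 + b.0 | (0 + 0) ⊢ —a→ v2, —b→ v3
  v2 = 0\{b} | 0 ⊢ stopped
  v3 = 0 | (0 + 0) ⊢ stopped
Trace ⟨bba⟩ through P, begin at {u0}:
  [1] b ⇒ {u1}
  [2] b ⇒ {u2}
  [3] a ⇒ {u3}
  ✓ P
Trace ⟨bba⟩ through Q, begin at {v0}:
  [1] b ⇒ {v1}
  [2] b ⇒ {v3}
  [3] a ⇒ no successor for Q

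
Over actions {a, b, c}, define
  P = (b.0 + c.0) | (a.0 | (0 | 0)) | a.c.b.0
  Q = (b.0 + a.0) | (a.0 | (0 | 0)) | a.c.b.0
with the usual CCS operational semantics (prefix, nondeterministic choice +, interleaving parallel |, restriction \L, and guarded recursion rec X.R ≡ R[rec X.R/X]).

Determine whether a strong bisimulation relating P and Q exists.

P ≁ Q

LTS(P): 16 reachable states
  u0 = (b.0 + c.0) | (a.0 | (0 | 0)) | a.c.b.0 ⊢ -a-> u1, -a-> u2, -b-> u3, -c-> u3
  u1 = (b.0 + c.0) | (0 | (0 | 0)) | a.c.b.0 ⊢ -a-> u4, -b-> u5, -c-> u5
  u2 = (b.0 + c.0) | (a.0 | (0 | 0)) | c.b.0 ⊢ -a-> u4, -b-> u6, -c-> u6, -c-> u7
  u3 = 0 | (a.0 | (0 | 0)) | a.c.b.0 ⊢ -a-> u5, -a-> u6
  u4 = (b.0 + c.0) | (0 | (0 | 0)) | c.b.0 ⊢ -b-> u8, -c-> u8, -c-> u9
  u5 = 0 | (0 | (0 | 0)) | a.c.b.0 ⊢ -a-> u8
  u6 = 0 | (a.0 | (0 | 0)) | c.b.0 ⊢ -a-> u8, -c-> u10
  u7 = (b.0 + c.0) | (a.0 | (0 | 0)) | b.0 ⊢ -a-> u9, -b-> u10, -b-> u11, -c-> u10
  u8 = 0 | (0 | (0 | 0)) | c.b.0 ⊢ -c-> u12
  u9 = (b.0 + c.0) | (0 | (0 | 0)) | b.0 ⊢ -b-> u12, -b-> u13, -c-> u12
  u10 = 0 | (a.0 | (0 | 0)) | b.0 ⊢ -a-> u12, -b-> u14
  u11 = (b.0 + c.0) | (a.0 | (0 | 0)) | 0 ⊢ -a-> u13, -b-> u14, -c-> u14
  u12 = 0 | (0 | (0 | 0)) | b.0 ⊢ -b-> u15
  u13 = (b.0 + c.0) | (0 | (0 | 0)) | 0 ⊢ -b-> u15, -c-> u15
  u14 = 0 | (a.0 | (0 | 0)) | 0 ⊢ -a-> u15
  u15 = 0 | (0 | (0 | 0)) | 0 ⊢ stopped
LTS(Q): 16 reachable states
  v0 = (b.0 + a.0) | (a.0 | (0 | 0)) | a.c.b.0 ⊢ -a-> v1, -a-> v2, -a-> v3, -b-> v3
  v1 = (b.0 + a.0) | (0 | (0 | 0)) | a.c.b.0 ⊢ -a-> v4, -a-> v5, -b-> v5
  v2 = (b.0 + a.0) | (a.0 | (0 | 0)) | c.b.0 ⊢ -a-> v4, -a-> v6, -b-> v6, -c-> v7
  v3 = 0 | (a.0 | (0 | 0)) | a.c.b.0 ⊢ -a-> v5, -a-> v6
  v4 = (b.0 + a.0) | (0 | (0 | 0)) | c.b.0 ⊢ -a-> v8, -b-> v8, -c-> v9
  v5 = 0 | (0 | (0 | 0)) | a.c.b.0 ⊢ -a-> v8
  v6 = 0 | (a.0 | (0 | 0)) | c.b.0 ⊢ -a-> v8, -c-> v10
  v7 = (b.0 + a.0) | (a.0 | (0 | 0)) | b.0 ⊢ -a-> v10, -a-> v9, -b-> v10, -b-> v11
  v8 = 0 | (0 | (0 | 0)) | c.b.0 ⊢ -c-> v12
  v9 = (b.0 + a.0) | (0 | (0 | 0)) | b.0 ⊢ -a-> v12, -b-> v12, -b-> v13
  v10 = 0 | (a.0 | (0 | 0)) | b.0 ⊢ -a-> v12, -b-> v14
  v11 = (b.0 + a.0) | (a.0 | (0 | 0)) | 0 ⊢ -a-> v13, -a-> v14, -b-> v14
  v12 = 0 | (0 | (0 | 0)) | b.0 ⊢ -b-> v15
  v13 = (b.0 + a.0) | (0 | (0 | 0)) | 0 ⊢ -a-> v15, -b-> v15
  v14 = 0 | (a.0 | (0 | 0)) | 0 ⊢ -a-> v15
  v15 = 0 | (0 | (0 | 0)) | 0 ⊢ stopped
Coarsest stable partition (strong bisimilarity classes):
  B0 = {u0}
  B1 = {u1}
  B2 = {u5, v5}
  B3 = {u8, v8}
  B4 = {u12, v12}
  B5 = {u15, v15}
  B6 = {u4}
  B7 = {u9}
  B8 = {u13}
  B9 = {u3, v3}
  B10 = {u6, v6}
  B11 = {u10, v10}
  B12 = {u14, v14}
  B13 = {u2}
  B14 = {u7}
  B15 = {u11}
  B16 = {v0}
  B17 = {v2}
  B18 = {v4}
  B19 = {v9}
  B20 = {v13}
  B21 = {v7}
  B22 = {v11}
  B23 = {v1}
u0 ∈ B0, v0 ∈ B16 → different blocks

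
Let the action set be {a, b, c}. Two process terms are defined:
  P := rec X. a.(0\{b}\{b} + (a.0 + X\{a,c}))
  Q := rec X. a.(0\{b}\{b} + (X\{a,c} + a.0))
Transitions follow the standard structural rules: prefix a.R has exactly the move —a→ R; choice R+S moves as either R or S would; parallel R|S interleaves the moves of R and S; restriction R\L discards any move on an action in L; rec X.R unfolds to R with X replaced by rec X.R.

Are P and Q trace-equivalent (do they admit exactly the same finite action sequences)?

Reachable graph of P (3 states):
  u0 = rec X. a.(0\{b}\{b} + (a.0 + X\{a,c})) has moves =a=> u1
  u1 = 0\{b}\{b} + (a.0 + (rec X. a.(0\{b}\{b} + (a.0 + X\{a,c})))\{a,c}) has moves =a=> u2
  u2 = 0 has moves stopped
Reachable graph of Q (3 states):
  v0 = rec X. a.(0\{b}\{b} + (X\{a,c} + a.0)) has moves =a=> v1
  v1 = 0\{b}\{b} + ((rec X. a.(0\{b}\{b} + (X\{a,c} + a.0)))\{a,c} + a.0) has moves =a=> v2
  v2 = 0 has moves stopped
Partition-refinement fixed point:
  B0 = {u0, v0}
  B1 = {u1, v1}
  B2 = {u2, v2}
u0 ∈ B0, v0 ∈ B0 → same block
Bisimilar ⇒ trace-equivalent.

YES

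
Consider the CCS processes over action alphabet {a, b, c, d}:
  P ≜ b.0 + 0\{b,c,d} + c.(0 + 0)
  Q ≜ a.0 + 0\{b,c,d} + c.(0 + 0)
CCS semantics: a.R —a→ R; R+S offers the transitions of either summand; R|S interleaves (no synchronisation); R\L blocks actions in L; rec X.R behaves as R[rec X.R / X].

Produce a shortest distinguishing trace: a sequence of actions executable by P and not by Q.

P's transition system — 3 states:
  s0 = b.0 + 0\{b,c,d} + c.(0 + 0) → =b=> s1, =c=> s2
  s1 = 0 → ∅
  s2 = 0 + 0 → ∅
Q's transition system — 3 states:
  t0 = a.0 + 0\{b,c,d} + c.(0 + 0) → =a=> t1, =c=> t2
  t1 = 0 → ∅
  t2 = 0 + 0 → ∅
Run σ = ⟨b⟩ on P: start {s0}
  after b @ step 1: {s1}
  ✓ P
Run σ = ⟨b⟩ on Q: start {t0}
  after b @ step 1: ∅  — Q cannot continue

b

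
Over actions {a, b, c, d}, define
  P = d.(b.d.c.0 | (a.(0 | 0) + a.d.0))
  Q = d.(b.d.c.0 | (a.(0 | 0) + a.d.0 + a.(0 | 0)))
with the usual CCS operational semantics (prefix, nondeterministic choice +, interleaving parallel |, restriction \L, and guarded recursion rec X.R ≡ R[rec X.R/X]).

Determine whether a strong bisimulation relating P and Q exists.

Reachable graph of P (17 states):
  s0 = d.(b.d.c.0 | (a.(0 | 0) + a.d.0)) | --d--▸ s1
  s1 = b.d.c.0 | (a.(0 | 0) + a.d.0) | --a--▸ s2, --a--▸ s3, --b--▸ s4
  s2 = b.d.c.0 | (0 | 0) | --b--▸ s5
  s3 = b.d.c.0 | d.0 | --b--▸ s6, --d--▸ s7
  s4 = d.c.0 | (a.(0 | 0) + a.d.0) | --a--▸ s5, --a--▸ s6, --d--▸ s8
  s5 = d.c.0 | (0 | 0) | --d--▸ s9
  s6 = d.c.0 | d.0 | --d--▸ s10, --d--▸ s11
  s7 = b.d.c.0 | 0 | --b--▸ s11
  s8 = c.0 | (a.(0 | 0) + a.d.0) | --a--▸ s10, --a--▸ s9, --c--▸ s12
  s9 = c.0 | (0 | 0) | --c--▸ s13
  s10 = c.0 | d.0 | --c--▸ s14, --d--▸ s15
  s11 = d.c.0 | 0 | --d--▸ s15
  s12 = 0 | (a.(0 | 0) + a.d.0) | --a--▸ s13, --a--▸ s14
  s13 = 0 | (0 | 0) | ∅
  s14 = 0 | d.0 | --d--▸ s16
  s15 = c.0 | 0 | --c--▸ s16
  s16 = 0 | 0 | ∅
Reachable graph of Q (17 states):
  t0 = d.(b.d.c.0 | (a.(0 | 0) + a.d.0 + a.(0 | 0))) | --d--▸ t1
  t1 = b.d.c.0 | (a.(0 | 0) + a.d.0 + a.(0 | 0)) | --a--▸ t2, --a--▸ t3, --b--▸ t4
  t2 = b.d.c.0 | (0 | 0) | --b--▸ t5
  t3 = b.d.c.0 | d.0 | --b--▸ t6, --d--▸ t7
  t4 = d.c.0 | (a.(0 | 0) + a.d.0 + a.(0 | 0)) | --a--▸ t5, --a--▸ t6, --d--▸ t8
  t5 = d.c.0 | (0 | 0) | --d--▸ t9
  t6 = d.c.0 | d.0 | --d--▸ t10, --d--▸ t11
  t7 = b.d.c.0 | 0 | --b--▸ t11
  t8 = c.0 | (a.(0 | 0) + a.d.0 + a.(0 | 0)) | --a--▸ t10, --a--▸ t9, --c--▸ t12
  t9 = c.0 | (0 | 0) | --c--▸ t13
  t10 = c.0 | d.0 | --c--▸ t14, --d--▸ t15
  t11 = d.c.0 | 0 | --d--▸ t15
  t12 = 0 | (a.(0 | 0) + a.d.0 + a.(0 | 0)) | --a--▸ t13, --a--▸ t14
  t13 = 0 | (0 | 0) | ∅
  t14 = 0 | d.0 | --d--▸ t16
  t15 = c.0 | 0 | --c--▸ t16
  t16 = 0 | 0 | ∅
Coarsest stable partition (strong bisimilarity classes):
  B0 = {s0, t0}
  B1 = {s1, t1}
  B2 = {s4, t4}
  B3 = {s11, s5, t11, t5}
  B4 = {s15, s9, t15, t9}
  B5 = {s13, s16, t13, t16}
  B6 = {s6, t6}
  B7 = {s10, t10}
  B8 = {s14, t14}
  B9 = {s8, t8}
  B10 = {s12, t12}
  B11 = {s3, t3}
  B12 = {s2, s7, t2, t7}
s0 ∈ B0, t0 ∈ B0 → same block

bisimilar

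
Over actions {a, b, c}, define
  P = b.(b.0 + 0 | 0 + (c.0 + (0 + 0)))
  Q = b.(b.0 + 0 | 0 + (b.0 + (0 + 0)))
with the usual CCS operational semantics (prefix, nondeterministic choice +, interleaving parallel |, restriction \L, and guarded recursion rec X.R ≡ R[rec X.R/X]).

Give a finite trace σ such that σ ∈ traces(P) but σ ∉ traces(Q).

bc

LTS(P): 3 reachable states
  p0 = b.(b.0 + 0 | 0 + (c.0 + (0 + 0))) :: --b--▸ p1
  p1 = b.0 + 0 | 0 + (c.0 + (0 + 0)) :: --b--▸ p2, --c--▸ p2
  p2 = 0 :: ∅
LTS(Q): 3 reachable states
  q0 = b.(b.0 + 0 | 0 + (b.0 + (0 + 0))) :: --b--▸ q1
  q1 = b.0 + 0 | 0 + (b.0 + (0 + 0)) :: --b--▸ q2
  q2 = 0 :: ∅
Run σ = ⟨bc⟩ on P: start {p0}
  [1] b ⇒ {p1}
  [2] c ⇒ {p2}
  ✓ P
Run σ = ⟨bc⟩ on Q: start {q0}
  [1] b ⇒ {q1}
  [2] c ⇒ ∅ (Q stuck)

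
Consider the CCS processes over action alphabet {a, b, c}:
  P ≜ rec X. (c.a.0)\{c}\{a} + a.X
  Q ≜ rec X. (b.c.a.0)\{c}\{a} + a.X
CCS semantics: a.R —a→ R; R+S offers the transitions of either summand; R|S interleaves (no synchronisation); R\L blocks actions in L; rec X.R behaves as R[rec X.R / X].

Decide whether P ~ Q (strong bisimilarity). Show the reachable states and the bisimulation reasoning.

Reachable graph of P (1 states):
  s0 = rec X. (c.a.0)\{c}\{a} + a.X ⊢ ··a··> s0
Reachable graph of Q (2 states):
  t0 = rec X. (b.c.a.0)\{c}\{a} + a.X ⊢ ··a··> t0, ··b··> t1
  t1 = (c.a.0)\{c}\{a} ⊢ (no moves)
Partition-refinement fixed point:
  B0 = {s0}
  B1 = {t0}
  B2 = {t1}
s0 ∈ B0, t0 ∈ B1 → different blocks

NO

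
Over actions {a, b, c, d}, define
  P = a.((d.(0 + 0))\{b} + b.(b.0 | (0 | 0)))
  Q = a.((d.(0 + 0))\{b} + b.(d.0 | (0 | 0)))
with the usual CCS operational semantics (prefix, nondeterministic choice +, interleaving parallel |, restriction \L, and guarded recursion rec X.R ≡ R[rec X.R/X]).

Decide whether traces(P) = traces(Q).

trace-distinct — witness ⟨abb⟩

Reachable graph of P (5 states):
  m0 = a.((d.(0 + 0))\{b} + b.(b.0 | (0 | 0))) | =a=> m1
  m1 = (d.(0 + 0))\{b} + b.(b.0 | (0 | 0)) | =b=> m2, =d=> m3
  m2 = b.0 | (0 | 0) | =b=> m4
  m3 = (0 + 0)\{b} | stopped
  m4 = 0 | (0 | 0) | stopped
Reachable graph of Q (5 states):
  n0 = a.((d.(0 + 0))\{b} + b.(d.0 | (0 | 0))) | =a=> n1
  n1 = (d.(0 + 0))\{b} + b.(d.0 | (0 | 0)) | =b=> n2, =d=> n3
  n2 = d.0 | (0 | 0) | =d=> n4
  n3 = (0 + 0)\{b} | stopped
  n4 = 0 | (0 | 0) | stopped
Executing abb from P (initial set {m0}):
  after a @ step 1: {m1}
  after b @ step 2: {m2}
  after b @ step 3: {m4}
  ✓ P
Executing abb from Q (initial set {n0}):
  after a @ step 1: {n1}
  after b @ step 2: {n2}
  after b @ step 3: no successor for Q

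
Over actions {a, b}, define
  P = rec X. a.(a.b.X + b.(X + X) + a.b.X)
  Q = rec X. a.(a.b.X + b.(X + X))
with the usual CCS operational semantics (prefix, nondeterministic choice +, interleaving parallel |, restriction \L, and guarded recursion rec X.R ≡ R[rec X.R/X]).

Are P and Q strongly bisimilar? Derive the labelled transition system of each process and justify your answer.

LTS(P): 4 reachable states
  u0 = rec X. a.(a.b.X + b.(X + X) + a.b.X) :: —a→ u1
  u1 = a.b.(rec X. a.(a.b.X + b.(X + X) + a.b.X)) + b.((rec X. a.(a.b.X + b.(X + X) + a.b.X)) + (rec X. a.(a.b.X + b.(X + X) + a.b.X))) + a.b.(rec X. a.(a.b.X + b.(X + X) + a.b.X)) :: —a→ u2, —b→ u3
  u2 = b.(rec X. a.(a.b.X + b.(X + X) + a.b.X)) :: —b→ u0
  u3 = (rec X. a.(a.b.X + b.(X + X) + a.b.X)) + (rec X. a.(a.b.X + b.(X + X) + a.b.X)) :: —a→ u1
LTS(Q): 4 reachable states
  v0 = rec X. a.(a.b.X + b.(X + X)) :: —a→ v1
  v1 = a.b.(rec X. a.(a.b.X + b.(X + X))) + b.((rec X. a.(a.b.X + b.(X + X))) + (rec X. a.(a.b.X + b.(X + X)))) :: —a→ v2, —b→ v3
  v2 = b.(rec X. a.(a.b.X + b.(X + X))) :: —b→ v0
  v3 = (rec X. a.(a.b.X + b.(X + X))) + (rec X. a.(a.b.X + b.(X + X))) :: —a→ v1
Coarsest stable partition (strong bisimilarity classes):
  B0 = {u0, u3, v0, v3}
  B1 = {u1, v1}
  B2 = {u2, v2}
u0 ∈ B0, v0 ∈ B0 → same block

bisimilar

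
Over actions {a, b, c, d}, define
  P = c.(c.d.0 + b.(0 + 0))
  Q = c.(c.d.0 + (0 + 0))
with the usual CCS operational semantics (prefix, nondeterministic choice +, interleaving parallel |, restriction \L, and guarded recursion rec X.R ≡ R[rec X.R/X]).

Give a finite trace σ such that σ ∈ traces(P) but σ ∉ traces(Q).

LTS(P): 5 reachable states
  p0 = c.(c.d.0 + b.(0 + 0)) has moves =c=> p1
  p1 = c.d.0 + b.(0 + 0) has moves =b=> p2, =c=> p3
  p2 = 0 + 0 has moves ·
  p3 = d.0 has moves =d=> p4
  p4 = 0 has moves ·
LTS(Q): 4 reachable states
  q0 = c.(c.d.0 + (0 + 0)) has moves =c=> q1
  q1 = c.d.0 + (0 + 0) has moves =c=> q2
  q2 = d.0 has moves =d=> q3
  q3 = 0 has moves ·
Executing cb from P (initial set {p0}):
  after c @ step 1: {p1}
  after b @ step 2: {p2}
  P completes σ.
Executing cb from Q (initial set {q0}):
  after c @ step 1: {q1}
  after b @ step 2: ∅ (Q stuck)

cb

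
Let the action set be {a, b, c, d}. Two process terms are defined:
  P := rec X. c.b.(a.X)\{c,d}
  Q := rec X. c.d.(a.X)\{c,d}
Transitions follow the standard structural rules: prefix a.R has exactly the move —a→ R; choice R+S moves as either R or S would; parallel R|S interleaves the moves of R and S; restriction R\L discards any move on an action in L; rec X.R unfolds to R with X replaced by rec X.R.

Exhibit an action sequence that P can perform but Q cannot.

P's transition system — 4 states:
  p0 = rec X. c.b.(a.X)\{c,d} :: —c→ p1
  p1 = b.(a.(rec X. c.b.(a.X)\{c,d}))\{c,d} :: —b→ p2
  p2 = (a.(rec X. c.b.(a.X)\{c,d}))\{c,d} :: —a→ p3
  p3 = (rec X. c.b.(a.X)\{c,d})\{c,d} :: stopped
Q's transition system — 4 states:
  q0 = rec X. c.d.(a.X)\{c,d} :: —c→ q1
  q1 = d.(a.(rec X. c.d.(a.X)\{c,d}))\{c,d} :: —d→ q2
  q2 = (a.(rec X. c.d.(a.X)\{c,d}))\{c,d} :: —a→ q3
  q3 = (rec X. c.d.(a.X)\{c,d})\{c,d} :: stopped
Trace ⟨cb⟩ through P, begin at {p0}:
  after c @ step 1: {p1}
  after b @ step 2: {p2}
  ✓ P
Trace ⟨cb⟩ through Q, begin at {q0}:
  after c @ step 1: {q1}
  after b @ step 2: ∅  — Q cannot continue

cb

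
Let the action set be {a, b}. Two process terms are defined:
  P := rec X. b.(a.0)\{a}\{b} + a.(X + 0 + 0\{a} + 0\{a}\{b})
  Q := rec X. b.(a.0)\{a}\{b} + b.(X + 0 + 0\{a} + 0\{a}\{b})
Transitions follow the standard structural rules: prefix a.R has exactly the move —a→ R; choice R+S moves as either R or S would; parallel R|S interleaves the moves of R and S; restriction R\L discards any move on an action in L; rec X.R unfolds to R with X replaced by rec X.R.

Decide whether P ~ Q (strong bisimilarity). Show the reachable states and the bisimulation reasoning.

P ≁ Q

Reachable graph of P (3 states):
  m0 = rec X. b.(a.0)\{a}\{b} + a.(X + 0 + 0\{a} + 0\{a}\{b}) | ··a··> m1, ··b··> m2
  m1 = (rec X. b.(a.0)\{a}\{b} + a.(X + 0 + 0\{a} + 0\{a}\{b})) + 0 + 0\{a} + 0\{a}\{b} | ··a··> m1, ··b··> m2
  m2 = (a.0)\{a}\{b} | stopped
Reachable graph of Q (3 states):
  n0 = rec X. b.(a.0)\{a}\{b} + b.(X + 0 + 0\{a} + 0\{a}\{b}) | ··b··> n1, ··b··> n2
  n1 = (a.0)\{a}\{b} | stopped
  n2 = (rec X. b.(a.0)\{a}\{b} + b.(X + 0 + 0\{a} + 0\{a}\{b})) + 0 + 0\{a} + 0\{a}\{b} | ··b··> n1, ··b··> n2
Bisimilarity quotient blocks:
  B0 = {m0, m1}
  B1 = {m2, n1}
  B2 = {n0, n2}
m0 ∈ B0, n0 ∈ B2 → different blocks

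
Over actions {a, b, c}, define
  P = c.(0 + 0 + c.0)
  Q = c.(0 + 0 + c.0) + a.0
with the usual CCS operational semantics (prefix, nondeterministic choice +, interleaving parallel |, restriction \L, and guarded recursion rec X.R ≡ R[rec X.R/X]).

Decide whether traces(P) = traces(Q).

trace-distinct — witness ⟨a⟩

Reachable graph of P (3 states):
  m0 = c.(0 + 0 + c.0) → ··c··> m1
  m1 = 0 + 0 + c.0 → ··c··> m2
  m2 = 0 → stopped
Reachable graph of Q (3 states):
  n0 = c.(0 + 0 + c.0) + a.0 → ··a··> n1, ··c··> n2
  n1 = 0 → stopped
  n2 = 0 + 0 + c.0 → ··c··> n1
Trace ⟨a⟩ through Q, begin at {n0}:
  step 1 (a): {n1}
  Q completes σ.
Trace ⟨a⟩ through P, begin at {m0}:
  step 1 (a): ∅  — P cannot continue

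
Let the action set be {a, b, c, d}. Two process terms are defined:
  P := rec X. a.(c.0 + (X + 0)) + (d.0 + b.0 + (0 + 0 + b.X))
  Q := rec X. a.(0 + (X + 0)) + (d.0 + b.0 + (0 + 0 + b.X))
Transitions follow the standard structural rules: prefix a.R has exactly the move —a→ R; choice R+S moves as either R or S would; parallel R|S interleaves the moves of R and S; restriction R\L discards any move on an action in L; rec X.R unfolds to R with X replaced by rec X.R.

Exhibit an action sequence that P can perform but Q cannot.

ac

LTS(P): 3 reachable states
  s0 = rec X. a.(c.0 + (X + 0)) + (d.0 + b.0 + (0 + 0 + b.X)) :: --a--▸ s1, --b--▸ s0, --b--▸ s2, --d--▸ s2
  s1 = c.0 + ((rec X. a.(c.0 + (X + 0)) + (d.0 + b.0 + (0 + 0 + b.X))) + 0) :: --a--▸ s1, --b--▸ s0, --b--▸ s2, --c--▸ s2, --d--▸ s2
  s2 = 0 :: ∅
LTS(Q): 3 reachable states
  t0 = rec X. a.(0 + (X + 0)) + (d.0 + b.0 + (0 + 0 + b.X)) :: --a--▸ t1, --b--▸ t0, --b--▸ t2, --d--▸ t2
  t1 = 0 + ((rec X. a.(0 + (X + 0)) + (d.0 + b.0 + (0 + 0 + b.X))) + 0) :: --a--▸ t1, --b--▸ t0, --b--▸ t2, --d--▸ t2
  t2 = 0 :: ∅
Run σ = ⟨ac⟩ on P: start {s0}
  step 1 (a): {s1}
  step 2 (c): {s2}
  P completes σ.
Run σ = ⟨ac⟩ on Q: start {t0}
  step 1 (a): {t1}
  step 2 (c): ∅ (Q stuck)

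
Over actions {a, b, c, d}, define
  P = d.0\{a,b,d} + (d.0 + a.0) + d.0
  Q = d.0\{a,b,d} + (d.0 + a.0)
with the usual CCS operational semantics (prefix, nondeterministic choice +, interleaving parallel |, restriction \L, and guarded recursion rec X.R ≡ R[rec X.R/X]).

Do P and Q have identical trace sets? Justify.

LTS(P): 3 reachable states
  m0 = d.0\{a,b,d} + (d.0 + a.0) + d.0 → --a--▸ m1, --d--▸ m1, --d--▸ m2
  m1 = 0 → (no moves)
  m2 = 0\{a,b,d} → (no moves)
LTS(Q): 3 reachable states
  n0 = d.0\{a,b,d} + (d.0 + a.0) → --a--▸ n1, --d--▸ n1, --d--▸ n2
  n1 = 0 → (no moves)
  n2 = 0\{a,b,d} → (no moves)
Coarsest stable partition (strong bisimilarity classes):
  B0 = {m0, n0}
  B1 = {m1, m2, n1, n2}
m0 ∈ B0, n0 ∈ B0 → same block
Bisimilar ⇒ trace-equivalent.

traces(P) = traces(Q)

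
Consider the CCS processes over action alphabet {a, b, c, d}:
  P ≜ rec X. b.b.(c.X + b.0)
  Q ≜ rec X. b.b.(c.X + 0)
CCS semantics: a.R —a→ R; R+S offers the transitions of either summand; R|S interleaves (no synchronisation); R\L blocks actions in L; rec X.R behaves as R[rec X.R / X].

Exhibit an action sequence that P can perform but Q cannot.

bbb

P's transition system — 4 states:
  u0 = rec X. b.b.(c.X + b.0) :: —b→ u1
  u1 = b.(c.(rec X. b.b.(c.X + b.0)) + b.0) :: —b→ u2
  u2 = c.(rec X. b.b.(c.X + b.0)) + b.0 :: —b→ u3, —c→ u0
  u3 = 0 :: ·
Q's transition system — 3 states:
  v0 = rec X. b.b.(c.X + 0) :: —b→ v1
  v1 = b.(c.(rec X. b.b.(c.X + 0)) + 0) :: —b→ v2
  v2 = c.(rec X. b.b.(c.X + 0)) + 0 :: —c→ v0
Trace ⟨bbb⟩ through P, begin at {u0}:
  step 1 (b): {u1}
  step 2 (b): {u2}
  step 3 (b): {u3}
  P completes σ.
Trace ⟨bbb⟩ through Q, begin at {v0}:
  step 1 (b): {v1}
  step 2 (b): {v2}
  step 3 (b): no successor for Q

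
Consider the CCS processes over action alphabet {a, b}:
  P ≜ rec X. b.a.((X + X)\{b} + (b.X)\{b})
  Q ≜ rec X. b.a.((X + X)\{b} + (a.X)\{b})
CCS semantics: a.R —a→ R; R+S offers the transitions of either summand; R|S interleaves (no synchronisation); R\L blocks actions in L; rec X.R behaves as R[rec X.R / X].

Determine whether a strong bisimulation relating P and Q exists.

LTS(P): 3 reachable states
  p0 = rec X. b.a.((X + X)\{b} + (b.X)\{b}) → -b-> p1
  p1 = a.(((rec X. b.a.((X + X)\{b} + (b.X)\{b})) + (rec X. b.a.((X + X)\{b} + (b.X)\{b})))\{b} + (b.(rec X. b.a.((X + X)\{b} + (b.X)\{b})))\{b}) → -a-> p2
  p2 = ((rec X. b.a.((X + X)\{b} + (b.X)\{b})) + (rec X. b.a.((X + X)\{b} + (b.X)\{b})))\{b} + (b.(rec X. b.a.((X + X)\{b} + (b.X)\{b})))\{b} → ∅
LTS(Q): 4 reachable states
  q0 = rec X. b.a.((X + X)\{b} + (a.X)\{b}) → -b-> q1
  q1 = a.(((rec X. b.a.((X + X)\{b} + (a.X)\{b})) + (rec X. b.a.((X + X)\{b} + (a.X)\{b})))\{b} + (a.(rec X. b.a.((X + X)\{b} + (a.X)\{b})))\{b}) → -a-> q2
  q2 = ((rec X. b.a.((X + X)\{b} + (a.X)\{b})) + (rec X. b.a.((X + X)\{b} + (a.X)\{b})))\{b} + (a.(rec X. b.a.((X + X)\{b} + (a.X)\{b})))\{b} → -a-> q3
  q3 = (rec X. b.a.((X + X)\{b} + (a.X)\{b}))\{b} → ∅
Bisimilarity quotient blocks:
  B0 = {p0}
  B1 = {p1, q2}
  B2 = {p2, q3}
  B3 = {q0}
  B4 = {q1}
p0 ∈ B0, q0 ∈ B3 → different blocks

P ≁ Q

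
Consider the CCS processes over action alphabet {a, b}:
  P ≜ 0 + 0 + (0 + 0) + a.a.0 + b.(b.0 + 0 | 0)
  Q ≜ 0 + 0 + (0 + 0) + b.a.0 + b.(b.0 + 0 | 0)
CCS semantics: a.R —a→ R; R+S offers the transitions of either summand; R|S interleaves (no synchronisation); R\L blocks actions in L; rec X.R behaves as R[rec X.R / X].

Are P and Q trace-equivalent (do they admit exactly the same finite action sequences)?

trace-distinct — witness ⟨a⟩

Reachable graph of P (4 states):
  m0 = 0 + 0 + (0 + 0) + a.a.0 + b.(b.0 + 0 | 0) :: ··a··> m1, ··b··> m2
  m1 = a.0 :: ··a··> m3
  m2 = b.0 + 0 | 0 :: ··b··> m3
  m3 = 0 :: deadlocked
Reachable graph of Q (4 states):
  n0 = 0 + 0 + (0 + 0) + b.a.0 + b.(b.0 + 0 | 0) :: ··b··> n1, ··b··> n2
  n1 = a.0 :: ··a··> n3
  n2 = b.0 + 0 | 0 :: ··b··> n3
  n3 = 0 :: deadlocked
Executing a from P (initial set {m0}):
  step 1 (a): {m1}
  ✓ P
Executing a from Q (initial set {n0}):
  step 1 (a): ∅ (Q stuck)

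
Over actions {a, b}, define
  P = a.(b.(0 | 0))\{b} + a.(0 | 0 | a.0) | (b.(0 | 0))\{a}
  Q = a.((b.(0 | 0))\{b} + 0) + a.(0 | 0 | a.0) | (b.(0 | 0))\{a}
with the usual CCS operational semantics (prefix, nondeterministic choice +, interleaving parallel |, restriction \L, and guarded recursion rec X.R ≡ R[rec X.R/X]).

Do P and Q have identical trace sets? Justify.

traces(P) = traces(Q)

Reachable graph of P (7 states):
  p0 = a.(b.(0 | 0))\{b} + a.(0 | 0 | a.0) | (b.(0 | 0))\{a} ⊢ --a--▸ p1, --a--▸ p2, --b--▸ p3
  p1 = (b.(0 | 0))\{b} ⊢ stopped
  p2 = 0 | 0 | a.0 | (b.(0 | 0))\{a} ⊢ --a--▸ p4, --b--▸ p5
  p3 = a.(0 | 0 | a.0) | (0 | 0)\{a} ⊢ --a--▸ p5
  p4 = 0 | 0 | 0 | (b.(0 | 0))\{a} ⊢ --b--▸ p6
  p5 = 0 | 0 | a.0 | (0 | 0)\{a} ⊢ --a--▸ p6
  p6 = 0 | 0 | 0 | (0 | 0)\{a} ⊢ stopped
Reachable graph of Q (7 states):
  q0 = a.((b.(0 | 0))\{b} + 0) + a.(0 | 0 | a.0) | (b.(0 | 0))\{a} ⊢ --a--▸ q1, --a--▸ q2, --b--▸ q3
  q1 = (b.(0 | 0))\{b} + 0 ⊢ stopped
  q2 = 0 | 0 | a.0 | (b.(0 | 0))\{a} ⊢ --a--▸ q4, --b--▸ q5
  q3 = a.(0 | 0 | a.0) | (0 | 0)\{a} ⊢ --a--▸ q5
  q4 = 0 | 0 | 0 | (b.(0 | 0))\{a} ⊢ --b--▸ q6
  q5 = 0 | 0 | a.0 | (0 | 0)\{a} ⊢ --a--▸ q6
  q6 = 0 | 0 | 0 | (0 | 0)\{a} ⊢ stopped
Partition-refinement fixed point:
  B0 = {p0, q0}
  B1 = {p1, p6, q1, q6}
  B2 = {p3, q3}
  B3 = {p5, q5}
  B4 = {p2, q2}
  B5 = {p4, q4}
p0 ∈ B0, q0 ∈ B0 → same block
Bisimilar ⇒ trace-equivalent.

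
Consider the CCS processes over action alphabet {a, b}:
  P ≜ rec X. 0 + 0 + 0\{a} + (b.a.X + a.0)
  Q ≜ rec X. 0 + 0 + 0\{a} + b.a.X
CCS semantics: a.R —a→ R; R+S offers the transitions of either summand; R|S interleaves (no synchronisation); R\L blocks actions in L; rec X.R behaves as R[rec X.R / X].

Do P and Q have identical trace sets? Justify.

Reachable graph of P (3 states):
  s0 = rec X. 0 + 0 + 0\{a} + (b.a.X + a.0) | --a--▸ s1, --b--▸ s2
  s1 = 0 | (no moves)
  s2 = a.(rec X. 0 + 0 + 0\{a} + (b.a.X + a.0)) | --a--▸ s0
Reachable graph of Q (2 states):
  t0 = rec X. 0 + 0 + 0\{a} + b.a.X | --b--▸ t1
  t1 = a.(rec X. 0 + 0 + 0\{a} + b.a.X) | --a--▸ t0
Trace ⟨a⟩ through P, begin at {s0}:
  step 1 (a): {s1}
  ✓ P
Trace ⟨a⟩ through Q, begin at {t0}:
  step 1 (a): ∅  — Q cannot continue

NO — witness ⟨a⟩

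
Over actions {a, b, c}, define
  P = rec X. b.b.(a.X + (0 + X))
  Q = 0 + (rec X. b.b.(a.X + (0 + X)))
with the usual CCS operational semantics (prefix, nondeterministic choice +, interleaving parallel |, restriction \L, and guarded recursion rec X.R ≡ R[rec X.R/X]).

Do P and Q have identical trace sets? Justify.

traces(P) = traces(Q)

Reachable graph of P (3 states):
  p0 = rec X. b.b.(a.X + (0 + X)) | -b-> p1
  p1 = b.(a.(rec X. b.b.(a.X + (0 + X))) + (0 + (rec X. b.b.(a.X + (0 + X))))) | -b-> p2
  p2 = a.(rec X. b.b.(a.X + (0 + X))) + (0 + (rec X. b.b.(a.X + (0 + X)))) | -a-> p0, -b-> p1
Reachable graph of Q (4 states):
  q0 = 0 + (rec X. b.b.(a.X + (0 + X))) | -b-> q1
  q1 = b.(a.(rec X. b.b.(a.X + (0 + X))) + (0 + (rec X. b.b.(a.X + (0 + X))))) | -b-> q2
  q2 = a.(rec X. b.b.(a.X + (0 + X))) + (0 + (rec X. b.b.(a.X + (0 + X)))) | -a-> q3, -b-> q1
  q3 = rec X. b.b.(a.X + (0 + X)) | -b-> q1
Bisimilarity quotient blocks:
  B0 = {p0, q0, q3}
  B1 = {p1, q1}
  B2 = {p2, q2}
p0 ∈ B0, q0 ∈ B0 → same block
Bisimilar ⇒ trace-equivalent.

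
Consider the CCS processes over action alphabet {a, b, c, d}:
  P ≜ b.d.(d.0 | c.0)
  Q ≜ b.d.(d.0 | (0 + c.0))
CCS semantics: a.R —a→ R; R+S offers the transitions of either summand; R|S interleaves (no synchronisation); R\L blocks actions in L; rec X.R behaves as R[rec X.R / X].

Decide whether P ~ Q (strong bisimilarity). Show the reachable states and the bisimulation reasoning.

Reachable graph of P (6 states):
  m0 = b.d.(d.0 | c.0) ⊢ =b=> m1
  m1 = d.(d.0 | c.0) ⊢ =d=> m2
  m2 = d.0 | c.0 ⊢ =c=> m3, =d=> m4
  m3 = d.0 | 0 ⊢ =d=> m5
  m4 = 0 | c.0 ⊢ =c=> m5
  m5 = 0 | 0 ⊢ stopped
Reachable graph of Q (6 states):
  n0 = b.d.(d.0 | (0 + c.0)) ⊢ =b=> n1
  n1 = d.(d.0 | (0 + c.0)) ⊢ =d=> n2
  n2 = d.0 | (0 + c.0) ⊢ =c=> n3, =d=> n4
  n3 = d.0 | 0 ⊢ =d=> n5
  n4 = 0 | (0 + c.0) ⊢ =c=> n5
  n5 = 0 | 0 ⊢ stopped
Bisimilarity quotient blocks:
  B0 = {m0, n0}
  B1 = {m1, n1}
  B2 = {m2, n2}
  B3 = {m3, n3}
  B4 = {m5, n5}
  B5 = {m4, n4}
m0 ∈ B0, n0 ∈ B0 → same block

P ~ Q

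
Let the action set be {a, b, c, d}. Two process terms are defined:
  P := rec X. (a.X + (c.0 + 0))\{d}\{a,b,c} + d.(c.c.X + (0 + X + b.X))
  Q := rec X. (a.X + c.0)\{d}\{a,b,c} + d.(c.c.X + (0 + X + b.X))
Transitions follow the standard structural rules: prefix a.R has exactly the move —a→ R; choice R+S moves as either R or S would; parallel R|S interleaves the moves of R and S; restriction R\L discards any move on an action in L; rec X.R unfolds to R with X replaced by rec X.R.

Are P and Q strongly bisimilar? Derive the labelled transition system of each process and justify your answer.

P ~ Q

LTS(P): 3 reachable states
  m0 = rec X. (a.X + (c.0 + 0))\{d}\{a,b,c} + d.(c.c.X + (0 + X + b.X)) ⊢ =d=> m1
  m1 = c.c.(rec X. (a.X + (c.0 + 0))\{d}\{a,b,c} + d.(c.c.X + (0 + X + b.X))) + (0 + (rec X. (a.X + (c.0 + 0))\{d}\{a,b,c} + d.(c.c.X + (0 + X + b.X))) + b.(rec X. (a.X + (c.0 + 0))\{d}\{a,b,c} + d.(c.c.X + (0 + X + b.X)))) ⊢ =b=> m0, =c=> m2, =d=> m1
  m2 = c.(rec X. (a.X + (c.0 + 0))\{d}\{a,b,c} + d.(c.c.X + (0 + X + b.X))) ⊢ =c=> m0
LTS(Q): 3 reachable states
  n0 = rec X. (a.X + c.0)\{d}\{a,b,c} + d.(c.c.X + (0 + X + b.X)) ⊢ =d=> n1
  n1 = c.c.(rec X. (a.X + c.0)\{d}\{a,b,c} + d.(c.c.X + (0 + X + b.X))) + (0 + (rec X. (a.X + c.0)\{d}\{a,b,c} + d.(c.c.X + (0 + X + b.X))) + b.(rec X. (a.X + c.0)\{d}\{a,b,c} + d.(c.c.X + (0 + X + b.X)))) ⊢ =b=> n0, =c=> n2, =d=> n1
  n2 = c.(rec X. (a.X + c.0)\{d}\{a,b,c} + d.(c.c.X + (0 + X + b.X))) ⊢ =c=> n0
Bisimilarity quotient blocks:
  B0 = {m0, n0}
  B1 = {m1, n1}
  B2 = {m2, n2}
m0 ∈ B0, n0 ∈ B0 → same block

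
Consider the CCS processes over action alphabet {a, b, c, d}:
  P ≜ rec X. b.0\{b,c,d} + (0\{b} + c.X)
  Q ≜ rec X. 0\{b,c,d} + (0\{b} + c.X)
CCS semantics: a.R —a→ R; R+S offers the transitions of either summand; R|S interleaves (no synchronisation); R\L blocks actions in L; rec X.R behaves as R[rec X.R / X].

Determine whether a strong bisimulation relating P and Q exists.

LTS(P): 2 reachable states
  p0 = rec X. b.0\{b,c,d} + (0\{b} + c.X) | --b--▸ p1, --c--▸ p0
  p1 = 0\{b,c,d} | stopped
LTS(Q): 1 reachable states
  q0 = rec X. 0\{b,c,d} + (0\{b} + c.X) | --c--▸ q0
Coarsest stable partition (strong bisimilarity classes):
  B0 = {p0}
  B1 = {p1}
  B2 = {q0}
p0 ∈ B0, q0 ∈ B2 → different blocks

P ≁ Q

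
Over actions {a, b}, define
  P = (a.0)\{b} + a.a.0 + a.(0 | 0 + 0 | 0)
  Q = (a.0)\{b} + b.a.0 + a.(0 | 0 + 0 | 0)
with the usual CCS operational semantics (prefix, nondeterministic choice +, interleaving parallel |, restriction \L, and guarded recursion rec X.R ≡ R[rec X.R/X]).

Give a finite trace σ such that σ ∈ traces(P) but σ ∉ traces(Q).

P's transition system — 5 states:
  m0 = (a.0)\{b} + a.a.0 + a.(0 | 0 + 0 | 0) | ··a··> m1, ··a··> m2, ··a··> m3
  m1 = 0 | 0 + 0 | 0 | deadlocked
  m2 = 0\{b} | deadlocked
  m3 = a.0 | ··a··> m4
  m4 = 0 | deadlocked
Q's transition system — 5 states:
  n0 = (a.0)\{b} + b.a.0 + a.(0 | 0 + 0 | 0) | ··a··> n1, ··a··> n2, ··b··> n3
  n1 = 0 | 0 + 0 | 0 | deadlocked
  n2 = 0\{b} | deadlocked
  n3 = a.0 | ··a··> n4
  n4 = 0 | deadlocked
Executing aa from P (initial set {m0}):
  [1] a ⇒ {m1, m2, m3}
  [2] a ⇒ {m4}
  ✓ P
Executing aa from Q (initial set {n0}):
  [1] a ⇒ {n1, n2}
  [2] a ⇒ no successor for Q

aa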